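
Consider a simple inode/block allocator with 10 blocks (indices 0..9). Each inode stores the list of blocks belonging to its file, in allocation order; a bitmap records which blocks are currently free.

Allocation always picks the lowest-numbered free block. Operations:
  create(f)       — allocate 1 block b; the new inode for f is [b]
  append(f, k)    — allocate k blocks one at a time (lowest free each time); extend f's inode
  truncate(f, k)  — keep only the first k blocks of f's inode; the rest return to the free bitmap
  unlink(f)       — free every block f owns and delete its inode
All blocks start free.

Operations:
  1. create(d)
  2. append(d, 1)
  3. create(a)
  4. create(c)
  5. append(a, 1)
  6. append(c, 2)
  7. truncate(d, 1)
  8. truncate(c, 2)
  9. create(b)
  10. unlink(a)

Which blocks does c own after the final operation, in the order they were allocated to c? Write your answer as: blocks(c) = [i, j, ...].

blocks(c) = [3, 5]

after create(d) → d:[0]  free=[F.........]
after append(d, 1) → d:[0, 1]  free=[FF........]
after create(a) → a:[2], d:[0, 1]  free=[FFF.......]
after create(c) → a:[2], c:[3], d:[0, 1]  free=[FFFF......]
after append(a, 1) → a:[2, 4], c:[3], d:[0, 1]  free=[FFFFF.....]
after append(c, 2) → a:[2, 4], c:[3, 5, 6], d:[0, 1]  free=[FFFFFFF...]
after truncate(d, 1) → a:[2, 4], c:[3, 5, 6], d:[0]  free=[F.FFFFF...]
after truncate(c, 2) → a:[2, 4], c:[3, 5], d:[0]  free=[F.FFFF....]
after create(b) → a:[2, 4], b:[1], c:[3, 5], d:[0]  free=[FFFFFF....]
after unlink(a) → b:[1], c:[3, 5], d:[0]  free=[FF.F.F....]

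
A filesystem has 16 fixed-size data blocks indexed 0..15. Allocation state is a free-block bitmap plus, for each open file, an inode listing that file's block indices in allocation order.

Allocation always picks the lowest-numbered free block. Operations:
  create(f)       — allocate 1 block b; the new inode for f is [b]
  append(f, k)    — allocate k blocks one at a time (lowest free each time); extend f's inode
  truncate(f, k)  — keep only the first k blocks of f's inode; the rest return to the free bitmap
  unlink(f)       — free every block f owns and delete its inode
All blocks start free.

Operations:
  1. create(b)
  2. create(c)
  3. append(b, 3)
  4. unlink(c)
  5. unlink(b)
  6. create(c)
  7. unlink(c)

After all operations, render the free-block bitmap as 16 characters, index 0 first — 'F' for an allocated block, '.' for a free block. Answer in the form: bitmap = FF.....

after create(b) → b:[0]  free=[F...............]
after create(c) → b:[0], c:[1]  free=[FF..............]
after append(b, 3) → b:[0, 2, 3, 4], c:[1]  free=[FFFFF...........]
after unlink(c) → b:[0, 2, 3, 4]  free=[F.FFF...........]
after unlink(b) →   free=[................]
after create(c) → c:[0]  free=[F...............]
after unlink(c) →   free=[................]

bitmap = ................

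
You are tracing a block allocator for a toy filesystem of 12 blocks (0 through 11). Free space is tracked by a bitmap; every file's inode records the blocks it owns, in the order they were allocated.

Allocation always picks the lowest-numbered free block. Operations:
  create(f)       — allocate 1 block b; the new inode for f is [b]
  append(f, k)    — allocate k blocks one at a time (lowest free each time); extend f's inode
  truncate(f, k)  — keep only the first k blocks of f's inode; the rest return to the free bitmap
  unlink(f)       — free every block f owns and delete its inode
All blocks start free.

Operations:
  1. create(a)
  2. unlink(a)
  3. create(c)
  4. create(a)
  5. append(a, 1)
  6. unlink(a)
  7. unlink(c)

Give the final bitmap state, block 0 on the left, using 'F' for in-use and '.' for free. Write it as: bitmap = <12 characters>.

  1. create(a)  ⇒  F...........  {a→[0]}
  2. unlink(a)  ⇒  ............  {}
  3. create(c)  ⇒  F...........  {c→[0]}
  4. create(a)  ⇒  FF..........  {a→[1]; c→[0]}
  5. append(a, 1)  ⇒  FFF.........  {a→[1, 2]; c→[0]}
  6. unlink(a)  ⇒  F...........  {c→[0]}
  7. unlink(c)  ⇒  ............  {}

bitmap = ............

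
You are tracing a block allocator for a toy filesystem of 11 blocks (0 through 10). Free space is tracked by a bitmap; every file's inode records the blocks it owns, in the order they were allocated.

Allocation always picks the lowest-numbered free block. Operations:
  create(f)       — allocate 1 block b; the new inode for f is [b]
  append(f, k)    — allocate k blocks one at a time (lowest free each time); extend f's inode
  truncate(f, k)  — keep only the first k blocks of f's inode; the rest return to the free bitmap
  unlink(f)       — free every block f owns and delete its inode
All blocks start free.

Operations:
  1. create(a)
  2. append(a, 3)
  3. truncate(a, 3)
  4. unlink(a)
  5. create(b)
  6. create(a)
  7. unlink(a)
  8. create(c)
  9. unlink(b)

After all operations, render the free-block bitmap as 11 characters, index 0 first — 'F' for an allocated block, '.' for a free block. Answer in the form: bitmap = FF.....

bitmap = .F.........

  1. create(a)  ⇒  F..........  {a→[0]}
  2. append(a, 3)  ⇒  FFFF.......  {a→[0, 1, 2, 3]}
  3. truncate(a, 3)  ⇒  FFF........  {a→[0, 1, 2]}
  4. unlink(a)  ⇒  ...........  {}
  5. create(b)  ⇒  F..........  {b→[0]}
  6. create(a)  ⇒  FF.........  {a→[1]; b→[0]}
  7. unlink(a)  ⇒  F..........  {b→[0]}
  8. create(c)  ⇒  FF.........  {b→[0]; c→[1]}
  9. unlink(b)  ⇒  .F.........  {c→[1]}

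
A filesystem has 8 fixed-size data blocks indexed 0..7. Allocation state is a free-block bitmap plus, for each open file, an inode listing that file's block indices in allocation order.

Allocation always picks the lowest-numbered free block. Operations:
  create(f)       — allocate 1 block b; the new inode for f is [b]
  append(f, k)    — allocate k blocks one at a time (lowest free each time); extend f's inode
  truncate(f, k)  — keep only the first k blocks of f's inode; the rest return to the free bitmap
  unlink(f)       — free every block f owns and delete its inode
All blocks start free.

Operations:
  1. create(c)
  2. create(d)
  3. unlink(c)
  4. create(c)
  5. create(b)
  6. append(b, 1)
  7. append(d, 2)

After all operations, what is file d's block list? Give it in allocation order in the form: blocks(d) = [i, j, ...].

create(c): bitmap=F....... | c=[0]
create(d): bitmap=FF...... | c=[0] d=[1]
unlink(c): bitmap=.F...... | d=[1]
create(c): bitmap=FF...... | c=[0] d=[1]
create(b): bitmap=FFF..... | b=[2] c=[0] d=[1]
append(b, 1): bitmap=FFFF.... | b=[2, 3] c=[0] d=[1]
append(d, 2): bitmap=FFFFFF.. | b=[2, 3] c=[0] d=[1, 4, 5]

blocks(d) = [1, 4, 5]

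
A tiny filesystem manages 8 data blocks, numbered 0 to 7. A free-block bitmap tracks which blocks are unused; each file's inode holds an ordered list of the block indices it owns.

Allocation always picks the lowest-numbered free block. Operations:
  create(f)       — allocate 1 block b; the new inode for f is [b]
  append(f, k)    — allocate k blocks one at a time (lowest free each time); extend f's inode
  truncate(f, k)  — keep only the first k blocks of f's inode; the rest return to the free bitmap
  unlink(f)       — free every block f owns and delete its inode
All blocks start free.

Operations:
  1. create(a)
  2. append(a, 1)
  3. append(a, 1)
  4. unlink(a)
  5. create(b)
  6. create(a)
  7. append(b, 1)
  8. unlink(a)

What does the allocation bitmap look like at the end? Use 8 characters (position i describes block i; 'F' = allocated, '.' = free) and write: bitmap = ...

create(a): bitmap=F....... | a=[0]
append(a, 1): bitmap=FF...... | a=[0, 1]
append(a, 1): bitmap=FFF..... | a=[0, 1, 2]
unlink(a): bitmap=........ | 
create(b): bitmap=F....... | b=[0]
create(a): bitmap=FF...... | a=[1] b=[0]
append(b, 1): bitmap=FFF..... | a=[1] b=[0, 2]
unlink(a): bitmap=F.F..... | b=[0, 2]

bitmap = F.F.....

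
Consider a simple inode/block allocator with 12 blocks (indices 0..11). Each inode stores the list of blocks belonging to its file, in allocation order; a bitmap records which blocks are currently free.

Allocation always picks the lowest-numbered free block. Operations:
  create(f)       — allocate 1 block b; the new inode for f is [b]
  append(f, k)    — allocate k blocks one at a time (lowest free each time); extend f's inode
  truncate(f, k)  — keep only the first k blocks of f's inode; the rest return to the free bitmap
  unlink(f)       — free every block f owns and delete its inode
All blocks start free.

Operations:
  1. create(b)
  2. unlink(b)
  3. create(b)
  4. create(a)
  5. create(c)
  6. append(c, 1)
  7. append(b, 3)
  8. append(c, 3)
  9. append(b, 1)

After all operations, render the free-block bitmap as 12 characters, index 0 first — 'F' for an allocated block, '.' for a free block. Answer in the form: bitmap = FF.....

create(b): bitmap=F........... | b=[0]
unlink(b): bitmap=............ | 
create(b): bitmap=F........... | b=[0]
create(a): bitmap=FF.......... | a=[1] b=[0]
create(c): bitmap=FFF......... | a=[1] b=[0] c=[2]
append(c, 1): bitmap=FFFF........ | a=[1] b=[0] c=[2, 3]
append(b, 3): bitmap=FFFFFFF..... | a=[1] b=[0, 4, 5, 6] c=[2, 3]
append(c, 3): bitmap=FFFFFFFFFF.. | a=[1] b=[0, 4, 5, 6] c=[2, 3, 7, 8, 9]
append(b, 1): bitmap=FFFFFFFFFFF. | a=[1] b=[0, 4, 5, 6, 10] c=[2, 3, 7, 8, 9]

bitmap = FFFFFFFFFFF.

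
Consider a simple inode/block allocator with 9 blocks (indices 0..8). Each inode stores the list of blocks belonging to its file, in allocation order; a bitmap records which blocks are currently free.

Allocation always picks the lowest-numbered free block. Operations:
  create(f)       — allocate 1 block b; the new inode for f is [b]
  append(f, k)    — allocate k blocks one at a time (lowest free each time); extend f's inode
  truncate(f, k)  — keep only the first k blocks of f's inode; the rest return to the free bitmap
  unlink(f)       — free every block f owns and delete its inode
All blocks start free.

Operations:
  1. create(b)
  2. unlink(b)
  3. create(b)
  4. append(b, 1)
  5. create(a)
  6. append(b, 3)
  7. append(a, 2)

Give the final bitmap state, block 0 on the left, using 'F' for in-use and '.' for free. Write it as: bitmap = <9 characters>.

[1] create(b) — b=0 (map F........)
[2] unlink(b) —  (map .........)
[3] create(b) — b=0 (map F........)
[4] append(b, 1) — b=0,1 (map FF.......)
[5] create(a) — a=2 b=0,1 (map FFF......)
[6] append(b, 3) — a=2 b=0,1,3,4,5 (map FFFFFF...)
[7] append(a, 2) — a=2,6,7 b=0,1,3,4,5 (map FFFFFFFF.)

bitmap = FFFFFFFF.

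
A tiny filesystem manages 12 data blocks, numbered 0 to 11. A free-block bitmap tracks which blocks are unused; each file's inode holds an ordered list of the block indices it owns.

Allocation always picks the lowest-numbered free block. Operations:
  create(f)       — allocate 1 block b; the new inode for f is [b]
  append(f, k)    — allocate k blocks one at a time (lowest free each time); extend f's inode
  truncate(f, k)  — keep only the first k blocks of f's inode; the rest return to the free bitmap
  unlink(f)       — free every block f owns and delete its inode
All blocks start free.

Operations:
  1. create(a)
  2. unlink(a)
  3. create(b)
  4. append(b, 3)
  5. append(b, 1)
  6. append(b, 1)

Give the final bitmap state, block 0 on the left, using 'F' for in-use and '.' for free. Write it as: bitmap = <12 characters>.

after create(a) → a:[0]  free=[F...........]
after unlink(a) →   free=[............]
after create(b) → b:[0]  free=[F...........]
after append(b, 3) → b:[0, 1, 2, 3]  free=[FFFF........]
after append(b, 1) → b:[0, 1, 2, 3, 4]  free=[FFFFF.......]
after append(b, 1) → b:[0, 1, 2, 3, 4, 5]  free=[FFFFFF......]

bitmap = FFFFFF......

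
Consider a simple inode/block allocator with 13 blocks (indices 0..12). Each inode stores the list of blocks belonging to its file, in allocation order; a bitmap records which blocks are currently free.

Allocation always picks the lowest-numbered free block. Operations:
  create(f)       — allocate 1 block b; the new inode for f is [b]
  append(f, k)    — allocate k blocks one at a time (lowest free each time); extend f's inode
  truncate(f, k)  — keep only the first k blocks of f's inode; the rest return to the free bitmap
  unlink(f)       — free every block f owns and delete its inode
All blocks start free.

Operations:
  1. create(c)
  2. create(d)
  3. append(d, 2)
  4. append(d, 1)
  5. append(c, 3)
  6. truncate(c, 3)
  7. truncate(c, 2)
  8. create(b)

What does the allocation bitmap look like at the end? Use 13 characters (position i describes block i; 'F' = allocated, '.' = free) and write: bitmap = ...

bitmap = FFFFFFF......

create(c): bitmap=F............ | c=[0]
create(d): bitmap=FF........... | c=[0] d=[1]
append(d, 2): bitmap=FFFF......... | c=[0] d=[1, 2, 3]
append(d, 1): bitmap=FFFFF........ | c=[0] d=[1, 2, 3, 4]
append(c, 3): bitmap=FFFFFFFF..... | c=[0, 5, 6, 7] d=[1, 2, 3, 4]
truncate(c, 3): bitmap=FFFFFFF...... | c=[0, 5, 6] d=[1, 2, 3, 4]
truncate(c, 2): bitmap=FFFFFF....... | c=[0, 5] d=[1, 2, 3, 4]
create(b): bitmap=FFFFFFF...... | b=[6] c=[0, 5] d=[1, 2, 3, 4]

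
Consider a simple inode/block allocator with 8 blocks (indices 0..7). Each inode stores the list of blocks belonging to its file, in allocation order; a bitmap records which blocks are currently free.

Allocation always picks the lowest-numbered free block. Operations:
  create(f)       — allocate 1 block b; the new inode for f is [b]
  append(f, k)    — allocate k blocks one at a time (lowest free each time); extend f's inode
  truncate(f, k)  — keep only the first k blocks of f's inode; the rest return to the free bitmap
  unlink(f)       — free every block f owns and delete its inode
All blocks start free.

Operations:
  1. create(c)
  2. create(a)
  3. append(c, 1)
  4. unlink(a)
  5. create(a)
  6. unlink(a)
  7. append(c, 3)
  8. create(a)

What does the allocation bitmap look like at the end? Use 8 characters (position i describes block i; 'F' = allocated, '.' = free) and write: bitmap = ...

[1] create(c) — c=0 (map F.......)
[2] create(a) — a=1 c=0 (map FF......)
[3] append(c, 1) — a=1 c=0,2 (map FFF.....)
[4] unlink(a) — c=0,2 (map F.F.....)
[5] create(a) — a=1 c=0,2 (map FFF.....)
[6] unlink(a) — c=0,2 (map F.F.....)
[7] append(c, 3) — c=0,2,1,3,4 (map FFFFF...)
[8] create(a) — a=5 c=0,2,1,3,4 (map FFFFFF..)

bitmap = FFFFFF..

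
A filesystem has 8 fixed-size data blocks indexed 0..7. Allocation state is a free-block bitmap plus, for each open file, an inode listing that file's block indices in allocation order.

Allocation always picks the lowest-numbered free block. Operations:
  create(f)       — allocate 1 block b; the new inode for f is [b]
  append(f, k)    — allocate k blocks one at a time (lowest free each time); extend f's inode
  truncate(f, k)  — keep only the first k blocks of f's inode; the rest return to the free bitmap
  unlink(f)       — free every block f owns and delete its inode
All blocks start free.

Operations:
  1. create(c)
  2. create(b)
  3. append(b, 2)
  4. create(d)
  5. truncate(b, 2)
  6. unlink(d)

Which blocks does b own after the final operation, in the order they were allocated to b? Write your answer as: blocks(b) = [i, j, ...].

create(c): bitmap=F....... | c=[0]
create(b): bitmap=FF...... | b=[1] c=[0]
append(b, 2): bitmap=FFFF.... | b=[1, 2, 3] c=[0]
create(d): bitmap=FFFFF... | b=[1, 2, 3] c=[0] d=[4]
truncate(b, 2): bitmap=FFF.F... | b=[1, 2] c=[0] d=[4]
unlink(d): bitmap=FFF..... | b=[1, 2] c=[0]

blocks(b) = [1, 2]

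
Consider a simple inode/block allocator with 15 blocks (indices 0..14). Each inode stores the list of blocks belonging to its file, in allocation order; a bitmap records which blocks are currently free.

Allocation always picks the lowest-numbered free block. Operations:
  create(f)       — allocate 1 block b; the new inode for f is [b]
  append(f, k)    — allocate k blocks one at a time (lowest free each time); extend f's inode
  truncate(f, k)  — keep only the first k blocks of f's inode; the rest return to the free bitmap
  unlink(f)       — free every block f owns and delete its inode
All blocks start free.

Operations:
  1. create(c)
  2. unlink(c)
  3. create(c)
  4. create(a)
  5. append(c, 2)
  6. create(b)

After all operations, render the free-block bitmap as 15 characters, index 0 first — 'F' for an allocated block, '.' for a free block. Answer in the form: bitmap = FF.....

bitmap = FFFFF..........

create(c): bitmap=F.............. | c=[0]
unlink(c): bitmap=............... | 
create(c): bitmap=F.............. | c=[0]
create(a): bitmap=FF............. | a=[1] c=[0]
append(c, 2): bitmap=FFFF........... | a=[1] c=[0, 2, 3]
create(b): bitmap=FFFFF.......... | a=[1] b=[4] c=[0, 2, 3]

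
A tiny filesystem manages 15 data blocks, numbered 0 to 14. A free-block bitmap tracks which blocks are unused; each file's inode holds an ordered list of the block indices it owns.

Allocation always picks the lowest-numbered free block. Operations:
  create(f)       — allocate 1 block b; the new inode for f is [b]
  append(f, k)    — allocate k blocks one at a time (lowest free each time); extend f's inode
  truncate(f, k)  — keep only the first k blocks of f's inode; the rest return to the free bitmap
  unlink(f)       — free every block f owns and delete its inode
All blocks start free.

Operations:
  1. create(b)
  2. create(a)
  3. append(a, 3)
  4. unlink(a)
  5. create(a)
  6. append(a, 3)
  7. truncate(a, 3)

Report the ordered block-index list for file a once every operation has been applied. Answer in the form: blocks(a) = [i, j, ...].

after create(b) → b:[0]  free=[F..............]
after create(a) → a:[1], b:[0]  free=[FF.............]
after append(a, 3) → a:[1, 2, 3, 4], b:[0]  free=[FFFFF..........]
after unlink(a) → b:[0]  free=[F..............]
after create(a) → a:[1], b:[0]  free=[FF.............]
after append(a, 3) → a:[1, 2, 3, 4], b:[0]  free=[FFFFF..........]
after truncate(a, 3) → a:[1, 2, 3], b:[0]  free=[FFFF...........]

blocks(a) = [1, 2, 3]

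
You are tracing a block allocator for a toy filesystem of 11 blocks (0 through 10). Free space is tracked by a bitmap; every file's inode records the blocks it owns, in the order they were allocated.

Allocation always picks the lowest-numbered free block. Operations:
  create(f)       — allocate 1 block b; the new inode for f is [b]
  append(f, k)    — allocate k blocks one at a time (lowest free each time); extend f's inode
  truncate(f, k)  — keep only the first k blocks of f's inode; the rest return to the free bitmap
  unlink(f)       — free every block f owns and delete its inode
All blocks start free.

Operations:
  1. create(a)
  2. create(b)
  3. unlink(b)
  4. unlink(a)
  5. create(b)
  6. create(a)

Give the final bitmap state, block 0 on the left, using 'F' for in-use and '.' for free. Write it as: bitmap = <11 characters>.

after create(a) → a:[0]  free=[F..........]
after create(b) → a:[0], b:[1]  free=[FF.........]
after unlink(b) → a:[0]  free=[F..........]
after unlink(a) →   free=[...........]
after create(b) → b:[0]  free=[F..........]
after create(a) → a:[1], b:[0]  free=[FF.........]

bitmap = FF.........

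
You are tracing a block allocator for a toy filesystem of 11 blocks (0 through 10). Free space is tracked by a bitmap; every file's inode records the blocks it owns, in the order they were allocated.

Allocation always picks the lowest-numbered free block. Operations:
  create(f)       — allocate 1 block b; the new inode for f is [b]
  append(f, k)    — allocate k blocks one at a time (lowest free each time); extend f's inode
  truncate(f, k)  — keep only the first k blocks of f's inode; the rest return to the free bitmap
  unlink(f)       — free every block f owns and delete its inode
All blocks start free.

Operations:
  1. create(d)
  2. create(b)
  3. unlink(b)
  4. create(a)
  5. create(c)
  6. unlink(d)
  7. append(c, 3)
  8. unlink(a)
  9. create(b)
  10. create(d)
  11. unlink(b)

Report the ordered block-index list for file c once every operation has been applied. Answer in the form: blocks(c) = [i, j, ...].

  1. create(d)  ⇒  F..........  {d→[0]}
  2. create(b)  ⇒  FF.........  {b→[1]; d→[0]}
  3. unlink(b)  ⇒  F..........  {d→[0]}
  4. create(a)  ⇒  FF.........  {a→[1]; d→[0]}
  5. create(c)  ⇒  FFF........  {a→[1]; c→[2]; d→[0]}
  6. unlink(d)  ⇒  .FF........  {a→[1]; c→[2]}
  7. append(c, 3)  ⇒  FFFFF......  {a→[1]; c→[2, 0, 3, 4]}
  8. unlink(a)  ⇒  F.FFF......  {c→[2, 0, 3, 4]}
  9. create(b)  ⇒  FFFFF......  {b→[1]; c→[2, 0, 3, 4]}
  10. create(d)  ⇒  FFFFFF.....  {b→[1]; c→[2, 0, 3, 4]; d→[5]}
  11. unlink(b)  ⇒  F.FFFF.....  {c→[2, 0, 3, 4]; d→[5]}

blocks(c) = [2, 0, 3, 4]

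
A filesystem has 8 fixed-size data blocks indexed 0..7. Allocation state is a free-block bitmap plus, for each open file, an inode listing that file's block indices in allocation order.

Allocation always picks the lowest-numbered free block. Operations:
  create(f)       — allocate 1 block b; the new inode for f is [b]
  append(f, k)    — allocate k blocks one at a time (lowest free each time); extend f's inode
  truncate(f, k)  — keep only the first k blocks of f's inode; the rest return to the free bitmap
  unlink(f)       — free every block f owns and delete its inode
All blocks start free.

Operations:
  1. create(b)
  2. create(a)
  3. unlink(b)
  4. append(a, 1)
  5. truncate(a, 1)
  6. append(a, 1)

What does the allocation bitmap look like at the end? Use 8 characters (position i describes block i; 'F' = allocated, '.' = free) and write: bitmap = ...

  1. create(b)  ⇒  F.......  {b→[0]}
  2. create(a)  ⇒  FF......  {a→[1]; b→[0]}
  3. unlink(b)  ⇒  .F......  {a→[1]}
  4. append(a, 1)  ⇒  FF......  {a→[1, 0]}
  5. truncate(a, 1)  ⇒  .F......  {a→[1]}
  6. append(a, 1)  ⇒  FF......  {a→[1, 0]}

bitmap = FF......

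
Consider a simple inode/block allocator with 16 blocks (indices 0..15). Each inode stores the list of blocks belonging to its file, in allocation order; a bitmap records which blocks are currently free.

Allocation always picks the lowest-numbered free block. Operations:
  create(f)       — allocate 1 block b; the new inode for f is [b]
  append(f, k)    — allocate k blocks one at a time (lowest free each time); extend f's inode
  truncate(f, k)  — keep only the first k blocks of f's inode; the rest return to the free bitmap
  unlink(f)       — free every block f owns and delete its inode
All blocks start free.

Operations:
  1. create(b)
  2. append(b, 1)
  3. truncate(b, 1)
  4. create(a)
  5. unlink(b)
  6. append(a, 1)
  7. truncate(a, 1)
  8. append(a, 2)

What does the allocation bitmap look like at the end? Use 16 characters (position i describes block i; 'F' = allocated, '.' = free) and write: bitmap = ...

bitmap = FFF.............

create(b): bitmap=F............... | b=[0]
append(b, 1): bitmap=FF.............. | b=[0, 1]
truncate(b, 1): bitmap=F............... | b=[0]
create(a): bitmap=FF.............. | a=[1] b=[0]
unlink(b): bitmap=.F.............. | a=[1]
append(a, 1): bitmap=FF.............. | a=[1, 0]
truncate(a, 1): bitmap=.F.............. | a=[1]
append(a, 2): bitmap=FFF............. | a=[1, 0, 2]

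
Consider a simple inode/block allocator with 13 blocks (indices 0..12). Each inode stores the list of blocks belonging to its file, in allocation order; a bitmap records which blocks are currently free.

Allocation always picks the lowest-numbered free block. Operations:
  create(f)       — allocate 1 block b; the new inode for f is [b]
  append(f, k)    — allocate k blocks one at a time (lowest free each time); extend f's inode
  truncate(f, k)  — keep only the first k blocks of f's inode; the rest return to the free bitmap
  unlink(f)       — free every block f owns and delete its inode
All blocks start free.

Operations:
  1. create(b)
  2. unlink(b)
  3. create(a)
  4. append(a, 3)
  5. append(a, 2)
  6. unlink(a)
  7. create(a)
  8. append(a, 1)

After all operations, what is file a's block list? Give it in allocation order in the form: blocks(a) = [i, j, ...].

after create(b) → b:[0]  free=[F............]
after unlink(b) →   free=[.............]
after create(a) → a:[0]  free=[F............]
after append(a, 3) → a:[0, 1, 2, 3]  free=[FFFF.........]
after append(a, 2) → a:[0, 1, 2, 3, 4, 5]  free=[FFFFFF.......]
after unlink(a) →   free=[.............]
after create(a) → a:[0]  free=[F............]
after append(a, 1) → a:[0, 1]  free=[FF...........]

blocks(a) = [0, 1]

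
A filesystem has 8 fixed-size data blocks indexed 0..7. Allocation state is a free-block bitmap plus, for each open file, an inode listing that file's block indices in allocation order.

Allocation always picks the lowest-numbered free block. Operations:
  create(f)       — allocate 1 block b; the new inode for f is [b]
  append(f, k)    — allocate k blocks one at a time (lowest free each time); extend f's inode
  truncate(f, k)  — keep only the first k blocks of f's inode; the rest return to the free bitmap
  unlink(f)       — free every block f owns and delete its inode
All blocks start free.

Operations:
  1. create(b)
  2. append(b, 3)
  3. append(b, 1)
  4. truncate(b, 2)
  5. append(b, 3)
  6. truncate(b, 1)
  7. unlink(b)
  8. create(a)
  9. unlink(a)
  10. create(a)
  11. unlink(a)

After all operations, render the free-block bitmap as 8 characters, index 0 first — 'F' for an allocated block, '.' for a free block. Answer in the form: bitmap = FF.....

bitmap = ........

create(b): bitmap=F....... | b=[0]
append(b, 3): bitmap=FFFF.... | b=[0, 1, 2, 3]
append(b, 1): bitmap=FFFFF... | b=[0, 1, 2, 3, 4]
truncate(b, 2): bitmap=FF...... | b=[0, 1]
append(b, 3): bitmap=FFFFF... | b=[0, 1, 2, 3, 4]
truncate(b, 1): bitmap=F....... | b=[0]
unlink(b): bitmap=........ | 
create(a): bitmap=F....... | a=[0]
unlink(a): bitmap=........ | 
create(a): bitmap=F....... | a=[0]
unlink(a): bitmap=........ | 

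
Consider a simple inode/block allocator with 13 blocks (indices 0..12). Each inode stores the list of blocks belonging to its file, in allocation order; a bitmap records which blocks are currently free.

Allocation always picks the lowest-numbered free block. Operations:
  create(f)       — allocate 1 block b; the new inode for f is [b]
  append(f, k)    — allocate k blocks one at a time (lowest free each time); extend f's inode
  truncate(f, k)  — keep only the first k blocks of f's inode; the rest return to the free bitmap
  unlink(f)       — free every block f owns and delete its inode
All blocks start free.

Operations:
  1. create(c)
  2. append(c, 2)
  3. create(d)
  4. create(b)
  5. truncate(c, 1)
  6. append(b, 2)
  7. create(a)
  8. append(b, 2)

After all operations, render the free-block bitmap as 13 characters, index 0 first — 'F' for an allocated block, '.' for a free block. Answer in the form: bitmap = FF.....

bitmap = FFFFFFFF.....

create(c): bitmap=F............ | c=[0]
append(c, 2): bitmap=FFF.......... | c=[0, 1, 2]
create(d): bitmap=FFFF......... | c=[0, 1, 2] d=[3]
create(b): bitmap=FFFFF........ | b=[4] c=[0, 1, 2] d=[3]
truncate(c, 1): bitmap=F..FF........ | b=[4] c=[0] d=[3]
append(b, 2): bitmap=FFFFF........ | b=[4, 1, 2] c=[0] d=[3]
create(a): bitmap=FFFFFF....... | a=[5] b=[4, 1, 2] c=[0] d=[3]
append(b, 2): bitmap=FFFFFFFF..... | a=[5] b=[4, 1, 2, 6, 7] c=[0] d=[3]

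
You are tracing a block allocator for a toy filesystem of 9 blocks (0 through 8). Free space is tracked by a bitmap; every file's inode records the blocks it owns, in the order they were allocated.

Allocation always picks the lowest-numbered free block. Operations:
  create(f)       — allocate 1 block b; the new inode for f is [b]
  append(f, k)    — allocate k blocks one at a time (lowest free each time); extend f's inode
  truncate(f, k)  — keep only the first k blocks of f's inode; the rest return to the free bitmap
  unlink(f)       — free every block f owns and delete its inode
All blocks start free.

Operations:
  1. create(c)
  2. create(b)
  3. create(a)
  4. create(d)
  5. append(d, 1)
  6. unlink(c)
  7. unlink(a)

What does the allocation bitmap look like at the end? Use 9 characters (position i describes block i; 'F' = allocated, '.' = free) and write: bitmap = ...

bitmap = .F.FF....

create(c): bitmap=F........ | c=[0]
create(b): bitmap=FF....... | b=[1] c=[0]
create(a): bitmap=FFF...... | a=[2] b=[1] c=[0]
create(d): bitmap=FFFF..... | a=[2] b=[1] c=[0] d=[3]
append(d, 1): bitmap=FFFFF.... | a=[2] b=[1] c=[0] d=[3, 4]
unlink(c): bitmap=.FFFF.... | a=[2] b=[1] d=[3, 4]
unlink(a): bitmap=.F.FF.... | b=[1] d=[3, 4]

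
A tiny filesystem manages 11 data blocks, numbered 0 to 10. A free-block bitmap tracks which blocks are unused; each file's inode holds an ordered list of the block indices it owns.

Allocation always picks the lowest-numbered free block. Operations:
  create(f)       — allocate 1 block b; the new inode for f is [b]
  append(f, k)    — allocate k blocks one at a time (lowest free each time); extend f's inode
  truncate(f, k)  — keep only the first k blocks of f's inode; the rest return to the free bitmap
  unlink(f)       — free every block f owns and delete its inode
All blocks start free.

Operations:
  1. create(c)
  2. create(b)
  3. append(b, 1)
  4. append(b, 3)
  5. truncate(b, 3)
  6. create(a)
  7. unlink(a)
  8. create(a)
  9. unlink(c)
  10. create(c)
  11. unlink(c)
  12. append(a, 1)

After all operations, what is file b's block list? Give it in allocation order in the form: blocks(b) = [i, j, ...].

[1] create(c) — c=0 (map F..........)
[2] create(b) — b=1 c=0 (map FF.........)
[3] append(b, 1) — b=1,2 c=0 (map FFF........)
[4] append(b, 3) — b=1,2,3,4,5 c=0 (map FFFFFF.....)
[5] truncate(b, 3) — b=1,2,3 c=0 (map FFFF.......)
[6] create(a) — a=4 b=1,2,3 c=0 (map FFFFF......)
[7] unlink(a) — b=1,2,3 c=0 (map FFFF.......)
[8] create(a) — a=4 b=1,2,3 c=0 (map FFFFF......)
[9] unlink(c) — a=4 b=1,2,3 (map .FFFF......)
[10] create(c) — a=4 b=1,2,3 c=0 (map FFFFF......)
[11] unlink(c) — a=4 b=1,2,3 (map .FFFF......)
[12] append(a, 1) — a=4,0 b=1,2,3 (map FFFFF......)

blocks(b) = [1, 2, 3]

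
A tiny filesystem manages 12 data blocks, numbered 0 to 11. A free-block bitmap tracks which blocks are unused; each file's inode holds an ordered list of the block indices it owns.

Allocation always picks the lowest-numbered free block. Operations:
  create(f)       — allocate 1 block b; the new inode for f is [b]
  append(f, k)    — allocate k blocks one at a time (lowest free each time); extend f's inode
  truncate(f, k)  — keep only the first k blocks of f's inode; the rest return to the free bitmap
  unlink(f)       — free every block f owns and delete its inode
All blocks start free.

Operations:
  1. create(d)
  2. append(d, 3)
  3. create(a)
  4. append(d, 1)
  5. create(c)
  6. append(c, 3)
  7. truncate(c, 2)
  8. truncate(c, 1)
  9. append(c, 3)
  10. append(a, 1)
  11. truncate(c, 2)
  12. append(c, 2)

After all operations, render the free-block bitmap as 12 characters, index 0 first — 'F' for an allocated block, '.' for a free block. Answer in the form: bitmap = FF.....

after create(d) → d:[0]  free=[F...........]
after append(d, 3) → d:[0, 1, 2, 3]  free=[FFFF........]
after create(a) → a:[4], d:[0, 1, 2, 3]  free=[FFFFF.......]
after append(d, 1) → a:[4], d:[0, 1, 2, 3, 5]  free=[FFFFFF......]
after create(c) → a:[4], c:[6], d:[0, 1, 2, 3, 5]  free=[FFFFFFF.....]
after append(c, 3) → a:[4], c:[6, 7, 8, 9], d:[0, 1, 2, 3, 5]  free=[FFFFFFFFFF..]
after truncate(c, 2) → a:[4], c:[6, 7], d:[0, 1, 2, 3, 5]  free=[FFFFFFFF....]
after truncate(c, 1) → a:[4], c:[6], d:[0, 1, 2, 3, 5]  free=[FFFFFFF.....]
after append(c, 3) → a:[4], c:[6, 7, 8, 9], d:[0, 1, 2, 3, 5]  free=[FFFFFFFFFF..]
after append(a, 1) → a:[4, 10], c:[6, 7, 8, 9], d:[0, 1, 2, 3, 5]  free=[FFFFFFFFFFF.]
after truncate(c, 2) → a:[4, 10], c:[6, 7], d:[0, 1, 2, 3, 5]  free=[FFFFFFFF..F.]
after append(c, 2) → a:[4, 10], c:[6, 7, 8, 9], d:[0, 1, 2, 3, 5]  free=[FFFFFFFFFFF.]

bitmap = FFFFFFFFFFF.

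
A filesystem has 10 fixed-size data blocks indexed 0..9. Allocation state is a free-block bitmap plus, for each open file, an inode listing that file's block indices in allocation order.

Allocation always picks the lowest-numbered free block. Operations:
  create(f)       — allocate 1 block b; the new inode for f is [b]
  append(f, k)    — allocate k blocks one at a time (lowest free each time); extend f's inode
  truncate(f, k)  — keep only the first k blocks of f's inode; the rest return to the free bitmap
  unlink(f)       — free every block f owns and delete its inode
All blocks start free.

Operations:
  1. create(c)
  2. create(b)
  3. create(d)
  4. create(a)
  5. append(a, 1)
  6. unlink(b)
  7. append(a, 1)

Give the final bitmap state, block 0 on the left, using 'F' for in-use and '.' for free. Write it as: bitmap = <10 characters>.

bitmap = FFFFF.....

  1. create(c)  ⇒  F.........  {c→[0]}
  2. create(b)  ⇒  FF........  {b→[1]; c→[0]}
  3. create(d)  ⇒  FFF.......  {b→[1]; c→[0]; d→[2]}
  4. create(a)  ⇒  FFFF......  {a→[3]; b→[1]; c→[0]; d→[2]}
  5. append(a, 1)  ⇒  FFFFF.....  {a→[3, 4]; b→[1]; c→[0]; d→[2]}
  6. unlink(b)  ⇒  F.FFF.....  {a→[3, 4]; c→[0]; d→[2]}
  7. append(a, 1)  ⇒  FFFFF.....  {a→[3, 4, 1]; c→[0]; d→[2]}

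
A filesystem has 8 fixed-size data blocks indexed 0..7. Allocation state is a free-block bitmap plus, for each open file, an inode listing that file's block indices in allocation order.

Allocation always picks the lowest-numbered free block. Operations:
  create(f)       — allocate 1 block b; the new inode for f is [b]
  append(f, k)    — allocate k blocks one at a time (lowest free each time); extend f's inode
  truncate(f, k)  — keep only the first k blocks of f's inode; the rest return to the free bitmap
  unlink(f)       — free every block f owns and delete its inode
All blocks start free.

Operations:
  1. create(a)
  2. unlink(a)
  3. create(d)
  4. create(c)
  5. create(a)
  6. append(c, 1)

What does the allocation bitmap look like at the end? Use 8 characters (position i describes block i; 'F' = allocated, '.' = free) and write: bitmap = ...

[1] create(a) — a=0 (map F.......)
[2] unlink(a) —  (map ........)
[3] create(d) — d=0 (map F.......)
[4] create(c) — c=1 d=0 (map FF......)
[5] create(a) — a=2 c=1 d=0 (map FFF.....)
[6] append(c, 1) — a=2 c=1,3 d=0 (map FFFF....)

bitmap = FFFF....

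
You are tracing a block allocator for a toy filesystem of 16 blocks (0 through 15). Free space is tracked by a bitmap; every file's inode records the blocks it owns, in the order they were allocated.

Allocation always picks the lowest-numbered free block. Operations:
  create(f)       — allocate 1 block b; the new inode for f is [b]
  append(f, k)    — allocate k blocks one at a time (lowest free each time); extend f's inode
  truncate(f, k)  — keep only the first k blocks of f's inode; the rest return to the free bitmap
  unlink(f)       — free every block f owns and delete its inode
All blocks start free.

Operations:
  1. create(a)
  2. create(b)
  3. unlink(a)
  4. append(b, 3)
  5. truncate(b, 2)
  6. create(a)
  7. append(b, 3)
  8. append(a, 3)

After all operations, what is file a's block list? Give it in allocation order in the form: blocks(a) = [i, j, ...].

blocks(a) = [2, 6, 7, 8]

  1. create(a)  ⇒  F...............  {a→[0]}
  2. create(b)  ⇒  FF..............  {a→[0]; b→[1]}
  3. unlink(a)  ⇒  .F..............  {b→[1]}
  4. append(b, 3)  ⇒  FFFF............  {b→[1, 0, 2, 3]}
  5. truncate(b, 2)  ⇒  FF..............  {b→[1, 0]}
  6. create(a)  ⇒  FFF.............  {a→[2]; b→[1, 0]}
  7. append(b, 3)  ⇒  FFFFFF..........  {a→[2]; b→[1, 0, 3, 4, 5]}
  8. append(a, 3)  ⇒  FFFFFFFFF.......  {a→[2, 6, 7, 8]; b→[1, 0, 3, 4, 5]}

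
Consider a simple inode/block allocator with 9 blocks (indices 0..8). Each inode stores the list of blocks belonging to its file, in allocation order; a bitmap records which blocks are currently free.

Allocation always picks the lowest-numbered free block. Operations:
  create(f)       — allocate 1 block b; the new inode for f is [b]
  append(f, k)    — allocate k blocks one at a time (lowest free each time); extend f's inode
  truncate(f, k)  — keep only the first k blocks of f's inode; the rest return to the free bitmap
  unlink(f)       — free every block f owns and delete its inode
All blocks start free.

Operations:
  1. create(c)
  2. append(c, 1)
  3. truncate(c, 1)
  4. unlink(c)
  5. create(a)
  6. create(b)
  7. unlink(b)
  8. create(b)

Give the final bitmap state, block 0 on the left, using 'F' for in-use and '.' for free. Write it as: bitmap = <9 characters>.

create(c): bitmap=F........ | c=[0]
append(c, 1): bitmap=FF....... | c=[0, 1]
truncate(c, 1): bitmap=F........ | c=[0]
unlink(c): bitmap=......... | 
create(a): bitmap=F........ | a=[0]
create(b): bitmap=FF....... | a=[0] b=[1]
unlink(b): bitmap=F........ | a=[0]
create(b): bitmap=FF....... | a=[0] b=[1]

bitmap = FF.......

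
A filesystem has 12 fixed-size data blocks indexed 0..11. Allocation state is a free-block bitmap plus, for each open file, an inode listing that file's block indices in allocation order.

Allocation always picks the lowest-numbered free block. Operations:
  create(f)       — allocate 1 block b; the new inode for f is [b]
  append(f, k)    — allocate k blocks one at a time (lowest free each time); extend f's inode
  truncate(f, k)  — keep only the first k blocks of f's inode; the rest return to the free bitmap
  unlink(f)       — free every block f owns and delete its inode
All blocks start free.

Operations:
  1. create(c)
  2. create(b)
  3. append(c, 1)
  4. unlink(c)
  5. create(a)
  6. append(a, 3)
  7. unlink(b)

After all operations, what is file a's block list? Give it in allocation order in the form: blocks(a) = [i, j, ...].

  1. create(c)  ⇒  F...........  {c→[0]}
  2. create(b)  ⇒  FF..........  {b→[1]; c→[0]}
  3. append(c, 1)  ⇒  FFF.........  {b→[1]; c→[0, 2]}
  4. unlink(c)  ⇒  .F..........  {b→[1]}
  5. create(a)  ⇒  FF..........  {a→[0]; b→[1]}
  6. append(a, 3)  ⇒  FFFFF.......  {a→[0, 2, 3, 4]; b→[1]}
  7. unlink(b)  ⇒  F.FFF.......  {a→[0, 2, 3, 4]}

blocks(a) = [0, 2, 3, 4]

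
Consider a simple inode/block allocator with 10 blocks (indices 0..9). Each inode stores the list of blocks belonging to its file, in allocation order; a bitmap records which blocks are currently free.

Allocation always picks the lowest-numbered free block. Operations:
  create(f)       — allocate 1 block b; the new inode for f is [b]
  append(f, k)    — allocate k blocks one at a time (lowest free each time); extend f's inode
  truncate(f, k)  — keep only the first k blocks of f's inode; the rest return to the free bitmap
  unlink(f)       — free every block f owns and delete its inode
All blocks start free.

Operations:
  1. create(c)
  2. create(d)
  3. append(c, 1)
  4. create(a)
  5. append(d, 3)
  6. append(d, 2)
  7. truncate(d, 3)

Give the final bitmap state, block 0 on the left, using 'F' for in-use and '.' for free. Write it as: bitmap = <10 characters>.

after create(c) → c:[0]  free=[F.........]
after create(d) → c:[0], d:[1]  free=[FF........]
after append(c, 1) → c:[0, 2], d:[1]  free=[FFF.......]
after create(a) → a:[3], c:[0, 2], d:[1]  free=[FFFF......]
after append(d, 3) → a:[3], c:[0, 2], d:[1, 4, 5, 6]  free=[FFFFFFF...]
after append(d, 2) → a:[3], c:[0, 2], d:[1, 4, 5, 6, 7, 8]  free=[FFFFFFFFF.]
after truncate(d, 3) → a:[3], c:[0, 2], d:[1, 4, 5]  free=[FFFFFF....]

bitmap = FFFFFF....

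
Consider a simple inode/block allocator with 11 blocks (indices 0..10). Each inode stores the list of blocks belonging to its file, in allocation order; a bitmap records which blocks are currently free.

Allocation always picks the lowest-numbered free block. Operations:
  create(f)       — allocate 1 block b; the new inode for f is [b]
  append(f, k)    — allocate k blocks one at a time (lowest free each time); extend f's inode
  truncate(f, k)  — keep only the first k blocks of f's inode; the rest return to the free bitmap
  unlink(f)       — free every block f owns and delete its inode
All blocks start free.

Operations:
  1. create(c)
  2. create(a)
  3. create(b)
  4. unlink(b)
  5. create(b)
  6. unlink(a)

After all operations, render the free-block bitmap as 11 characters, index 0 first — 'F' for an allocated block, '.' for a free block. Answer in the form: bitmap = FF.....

bitmap = F.F........

[1] create(c) — c=0 (map F..........)
[2] create(a) — a=1 c=0 (map FF.........)
[3] create(b) — a=1 b=2 c=0 (map FFF........)
[4] unlink(b) — a=1 c=0 (map FF.........)
[5] create(b) — a=1 b=2 c=0 (map FFF........)
[6] unlink(a) — b=2 c=0 (map F.F........)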